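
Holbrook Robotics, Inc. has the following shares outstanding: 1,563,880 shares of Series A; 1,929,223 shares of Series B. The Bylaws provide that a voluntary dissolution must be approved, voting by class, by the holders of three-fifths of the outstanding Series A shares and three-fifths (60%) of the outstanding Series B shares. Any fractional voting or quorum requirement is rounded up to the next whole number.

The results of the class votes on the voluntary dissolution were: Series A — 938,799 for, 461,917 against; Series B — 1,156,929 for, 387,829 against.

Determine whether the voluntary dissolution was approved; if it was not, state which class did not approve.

Series A: 3/5 of 1563880 = 938328; 938,328 required, 938,799 in favor — approved.
Series B: 3/5 of 1929223 = 1157533.80, rounded up to 1157534; 1,157,534 required, 1,156,929 in favor — not approved.

Not approved — the Series B shares did not give the required vote.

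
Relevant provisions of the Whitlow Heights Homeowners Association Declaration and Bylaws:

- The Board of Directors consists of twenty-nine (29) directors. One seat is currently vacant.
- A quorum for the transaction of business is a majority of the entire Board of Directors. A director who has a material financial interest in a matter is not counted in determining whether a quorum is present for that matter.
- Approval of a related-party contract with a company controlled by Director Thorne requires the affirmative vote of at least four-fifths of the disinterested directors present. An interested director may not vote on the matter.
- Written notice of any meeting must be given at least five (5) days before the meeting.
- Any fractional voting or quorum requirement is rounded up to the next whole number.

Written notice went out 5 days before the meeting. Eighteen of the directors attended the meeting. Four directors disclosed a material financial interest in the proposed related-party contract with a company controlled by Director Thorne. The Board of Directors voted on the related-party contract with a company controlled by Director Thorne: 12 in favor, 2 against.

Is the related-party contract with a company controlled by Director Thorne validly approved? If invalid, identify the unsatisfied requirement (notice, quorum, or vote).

Invalid — quorum requirement not satisfied.

Notice: 5 days given; 5 required (5 ≥ 5). Satisfied.
Quorum: 18 present, but the 4 interested directors do not count, leaving 14. Quorum is 15. Not satisfied.
Vote: the related-party contract with a company controlled by Director Thorne requires four-fifths of the disinterested directors present (18 − 4 = 14). 4/5 of 14 = 11.20, rounded up to 12, so 12 affirmative votes are needed; 12 voted in favor. Satisfied. (Moot — without a quorum no business can be validly transacted.)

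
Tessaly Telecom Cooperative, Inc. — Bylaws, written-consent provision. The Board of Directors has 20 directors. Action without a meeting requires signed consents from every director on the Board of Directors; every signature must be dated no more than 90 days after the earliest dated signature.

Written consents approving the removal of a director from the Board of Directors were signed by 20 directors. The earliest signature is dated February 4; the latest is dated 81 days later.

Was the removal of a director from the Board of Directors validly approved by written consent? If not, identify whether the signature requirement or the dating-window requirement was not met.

Effective — both the signature and dating-window requirements are satisfied.

Signatures required: every one of 20 — unanimous means all 20, so 20 needed; 20 signed. Sufficient.
Dating window: the latest signature is 81 days after the earliest; the limit is 90 days. Within the window.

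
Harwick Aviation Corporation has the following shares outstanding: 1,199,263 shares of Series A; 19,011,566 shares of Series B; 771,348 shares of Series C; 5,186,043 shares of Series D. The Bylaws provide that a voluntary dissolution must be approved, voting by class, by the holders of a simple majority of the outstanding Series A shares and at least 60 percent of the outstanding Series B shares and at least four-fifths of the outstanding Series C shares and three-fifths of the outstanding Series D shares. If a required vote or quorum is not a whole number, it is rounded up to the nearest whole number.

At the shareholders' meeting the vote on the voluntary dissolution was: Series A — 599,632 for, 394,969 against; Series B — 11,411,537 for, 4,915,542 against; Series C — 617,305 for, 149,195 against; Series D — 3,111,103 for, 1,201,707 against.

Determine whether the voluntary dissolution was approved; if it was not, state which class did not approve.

Not approved — the Series D shares did not give the required vote.

Series A: a majority of 1199263 is 599632; 599,632 required, 599,632 in favor — approved.
Series B: 3/5 of 19011566 = 11406939.60, rounded up to 11406940; 11,406,940 required, 11,411,537 in favor — approved.
Series C: 4/5 of 771348 = 617078.40, rounded up to 617079; 617,079 required, 617,305 in favor — approved.
Series D: 3/5 of 5186043 = 3111625.80, rounded up to 3111626; 3,111,626 required, 3,111,103 in favor — not approved.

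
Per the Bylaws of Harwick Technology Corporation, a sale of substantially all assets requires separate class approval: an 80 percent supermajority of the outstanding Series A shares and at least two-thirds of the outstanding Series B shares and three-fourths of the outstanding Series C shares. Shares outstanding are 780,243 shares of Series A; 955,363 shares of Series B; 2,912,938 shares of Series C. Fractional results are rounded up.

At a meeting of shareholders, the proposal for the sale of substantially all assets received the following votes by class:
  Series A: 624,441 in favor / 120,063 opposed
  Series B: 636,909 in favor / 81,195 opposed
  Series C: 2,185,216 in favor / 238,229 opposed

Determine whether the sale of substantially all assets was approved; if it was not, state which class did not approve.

Series A: 4/5 of 780243 = 624194.40, rounded up to 624195; 624,195 required, 624,441 in favor — approved.
Series B: 2/3 of 955363 = 636908.67, rounded up to 636909; 636,909 required, 636,909 in favor — approved.
Series C: 3/4 of 2912938 = 2184703.50, rounded up to 2184704; 2,184,704 required, 2,185,216 in favor — approved.

Approved — every class gave the required vote.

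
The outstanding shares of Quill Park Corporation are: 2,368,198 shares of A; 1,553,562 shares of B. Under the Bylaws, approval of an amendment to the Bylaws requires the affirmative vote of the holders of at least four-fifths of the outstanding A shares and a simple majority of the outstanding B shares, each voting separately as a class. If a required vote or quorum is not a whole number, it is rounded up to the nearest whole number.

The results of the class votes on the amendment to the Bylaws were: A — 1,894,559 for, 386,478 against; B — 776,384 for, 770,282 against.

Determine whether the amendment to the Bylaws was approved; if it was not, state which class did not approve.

Not approved — the B shares did not give the required vote.

A: 4/5 of 2368198 = 1894558.40, rounded up to 1894559; 1,894,559 required, 1,894,559 in favor — approved.
B: a majority of 1553562 is 776782; 776,782 required, 776,384 in favor — not approved.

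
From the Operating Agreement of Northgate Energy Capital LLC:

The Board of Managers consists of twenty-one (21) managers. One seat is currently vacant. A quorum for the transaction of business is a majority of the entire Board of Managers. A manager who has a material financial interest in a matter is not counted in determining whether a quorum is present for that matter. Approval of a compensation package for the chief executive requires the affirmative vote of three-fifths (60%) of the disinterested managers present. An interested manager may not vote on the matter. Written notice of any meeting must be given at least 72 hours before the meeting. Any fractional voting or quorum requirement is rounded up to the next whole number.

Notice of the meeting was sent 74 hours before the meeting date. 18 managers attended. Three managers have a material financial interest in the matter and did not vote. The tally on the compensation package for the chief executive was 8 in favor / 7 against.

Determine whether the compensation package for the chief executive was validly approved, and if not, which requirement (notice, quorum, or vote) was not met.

Invalid — vote requirement not satisfied.

Notice: 74 hours given; 72 required (74 ≥ 72). Satisfied.
Quorum: 18 present, but the 3 interested managers do not count, leaving 15. Quorum is 11. Satisfied.
Vote: the compensation package for the chief executive requires three-fifths of the disinterested managers present (18 − 3 = 15). 3/5 of 15 = 9, so 9 affirmative votes are needed; 8 voted in favor. Not satisfied.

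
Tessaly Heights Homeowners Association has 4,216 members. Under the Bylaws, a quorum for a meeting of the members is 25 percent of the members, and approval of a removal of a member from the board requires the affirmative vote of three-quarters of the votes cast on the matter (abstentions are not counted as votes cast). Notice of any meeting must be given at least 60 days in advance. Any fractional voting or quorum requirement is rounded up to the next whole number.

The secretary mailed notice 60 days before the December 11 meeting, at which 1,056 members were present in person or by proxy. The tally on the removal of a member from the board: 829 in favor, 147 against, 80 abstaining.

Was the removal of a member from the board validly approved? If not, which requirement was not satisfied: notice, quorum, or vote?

Valid — all requirements satisfied.

Notice: 60 days given; 60 required. Satisfied.
Quorum: 25% of 4,216 = 1,054; 1,056 present. Satisfied.
Vote: requires three-fourths of the votes cast (1,056 − 80 abstaining = 976); 3/4 of 976 = 732, so 732 needed; 829 in favor. Satisfied.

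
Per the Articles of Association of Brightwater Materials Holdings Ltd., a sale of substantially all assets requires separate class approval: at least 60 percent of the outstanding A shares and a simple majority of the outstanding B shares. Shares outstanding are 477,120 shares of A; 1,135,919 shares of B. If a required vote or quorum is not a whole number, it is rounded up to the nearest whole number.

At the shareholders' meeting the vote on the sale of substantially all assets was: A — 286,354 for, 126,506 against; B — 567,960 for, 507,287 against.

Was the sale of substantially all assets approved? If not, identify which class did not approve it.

Approved — every class gave the required vote.

A: 3/5 of 477120 = 286272; 286,272 required, 286,354 in favor — approved.
B: a majority of 1135919 is 567960; 567,960 required, 567,960 in favor — approved.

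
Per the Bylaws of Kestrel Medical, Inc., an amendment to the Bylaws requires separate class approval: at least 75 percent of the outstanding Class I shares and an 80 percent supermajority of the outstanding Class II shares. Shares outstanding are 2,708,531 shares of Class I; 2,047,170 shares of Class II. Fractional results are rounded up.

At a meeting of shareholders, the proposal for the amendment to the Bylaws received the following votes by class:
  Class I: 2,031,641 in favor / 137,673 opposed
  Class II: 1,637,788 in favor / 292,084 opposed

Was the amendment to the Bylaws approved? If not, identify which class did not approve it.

Class I: 3/4 of 2708531 = 2031398.25, rounded up to 2031399; 2,031,399 required, 2,031,641 in favor — approved.
Class II: 4/5 of 2047170 = 1637736; 1,637,736 required, 1,637,788 in favor — approved.

Approved — every class gave the required vote.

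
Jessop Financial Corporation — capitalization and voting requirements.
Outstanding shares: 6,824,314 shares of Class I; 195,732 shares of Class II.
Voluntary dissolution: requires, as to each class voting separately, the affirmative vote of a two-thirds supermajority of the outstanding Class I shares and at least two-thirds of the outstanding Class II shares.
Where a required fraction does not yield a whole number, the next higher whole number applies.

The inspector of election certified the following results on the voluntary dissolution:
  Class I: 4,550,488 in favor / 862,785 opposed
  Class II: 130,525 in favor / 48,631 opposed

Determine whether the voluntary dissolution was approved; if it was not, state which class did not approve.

Class I: 2/3 of 6824314 = 4549542.67, rounded up to 4549543; 4,549,543 required, 4,550,488 in favor — approved.
Class II: 2/3 of 195732 = 130488; 130,488 required, 130,525 in favor — approved.

Approved — every class gave the required vote.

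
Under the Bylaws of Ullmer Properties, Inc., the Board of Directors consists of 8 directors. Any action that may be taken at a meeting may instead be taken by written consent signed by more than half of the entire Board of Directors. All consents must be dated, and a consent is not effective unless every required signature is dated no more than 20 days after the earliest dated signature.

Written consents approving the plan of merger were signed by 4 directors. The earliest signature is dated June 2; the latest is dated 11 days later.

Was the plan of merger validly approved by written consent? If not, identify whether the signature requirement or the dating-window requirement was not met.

Signatures required: more than half of 8 — a majority of 8 is 5, so 5 needed; 4 signed. Insufficient.
Dating window: the latest signature is 11 days after the earliest; the limit is 20 days. Within the window.

Not effective — insufficient signatures.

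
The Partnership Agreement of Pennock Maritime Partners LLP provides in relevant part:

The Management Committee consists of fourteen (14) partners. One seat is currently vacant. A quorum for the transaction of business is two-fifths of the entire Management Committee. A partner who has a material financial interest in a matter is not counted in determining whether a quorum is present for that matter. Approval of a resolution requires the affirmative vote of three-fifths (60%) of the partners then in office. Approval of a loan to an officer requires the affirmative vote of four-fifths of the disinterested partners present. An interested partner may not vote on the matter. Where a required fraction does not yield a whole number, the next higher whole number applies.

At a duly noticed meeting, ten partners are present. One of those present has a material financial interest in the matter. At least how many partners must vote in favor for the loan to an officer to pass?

8

The loan to an officer requires four-fifths of the disinterested partners present (10 − 1 = 9).
4/5 of 9 = 7.20, rounded up to 8.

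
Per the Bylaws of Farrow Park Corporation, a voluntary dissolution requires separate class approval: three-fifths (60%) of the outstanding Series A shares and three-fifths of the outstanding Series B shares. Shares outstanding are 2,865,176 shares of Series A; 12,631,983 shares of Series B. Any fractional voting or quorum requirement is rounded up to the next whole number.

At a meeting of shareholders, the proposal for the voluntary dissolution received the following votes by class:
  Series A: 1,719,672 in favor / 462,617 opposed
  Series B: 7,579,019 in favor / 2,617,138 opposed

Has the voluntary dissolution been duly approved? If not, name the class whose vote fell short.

Series A: 3/5 of 2865176 = 1719105.60, rounded up to 1719106; 1,719,106 required, 1,719,672 in favor — approved.
Series B: 3/5 of 12631983 = 7579189.80, rounded up to 7579190; 7,579,190 required, 7,579,019 in favor — not approved.

Not approved — the Series B shares did not give the required vote.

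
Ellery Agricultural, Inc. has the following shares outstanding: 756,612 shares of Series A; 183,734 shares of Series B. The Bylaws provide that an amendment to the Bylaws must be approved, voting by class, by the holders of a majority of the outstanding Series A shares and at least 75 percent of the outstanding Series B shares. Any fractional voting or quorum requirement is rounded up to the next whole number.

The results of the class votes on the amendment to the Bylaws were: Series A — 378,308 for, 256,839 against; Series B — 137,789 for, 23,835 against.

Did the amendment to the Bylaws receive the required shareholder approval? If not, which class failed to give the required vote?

Series A: a majority of 756612 is 378307; 378,307 required, 378,308 in favor — approved.
Series B: 3/4 of 183734 = 137800.50, rounded up to 137801; 137,801 required, 137,789 in favor — not approved.

Not approved — the Series B shares did not give the required vote.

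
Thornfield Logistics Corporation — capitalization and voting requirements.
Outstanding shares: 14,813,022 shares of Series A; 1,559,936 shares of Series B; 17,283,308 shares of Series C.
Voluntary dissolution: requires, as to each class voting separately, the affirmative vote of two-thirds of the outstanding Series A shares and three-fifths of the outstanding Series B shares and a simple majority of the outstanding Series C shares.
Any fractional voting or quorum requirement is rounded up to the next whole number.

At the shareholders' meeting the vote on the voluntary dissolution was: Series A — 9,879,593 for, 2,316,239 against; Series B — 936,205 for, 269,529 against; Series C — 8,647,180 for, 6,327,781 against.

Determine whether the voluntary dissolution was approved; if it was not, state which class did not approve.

Approved — every class gave the required vote.

Series A: 2/3 of 14813022 = 9875348; 9,875,348 required, 9,879,593 in favor — approved.
Series B: 3/5 of 1559936 = 935961.60, rounded up to 935962; 935,962 required, 936,205 in favor — approved.
Series C: a majority of 17283308 is 8641655; 8,641,655 required, 8,647,180 in favor — approved.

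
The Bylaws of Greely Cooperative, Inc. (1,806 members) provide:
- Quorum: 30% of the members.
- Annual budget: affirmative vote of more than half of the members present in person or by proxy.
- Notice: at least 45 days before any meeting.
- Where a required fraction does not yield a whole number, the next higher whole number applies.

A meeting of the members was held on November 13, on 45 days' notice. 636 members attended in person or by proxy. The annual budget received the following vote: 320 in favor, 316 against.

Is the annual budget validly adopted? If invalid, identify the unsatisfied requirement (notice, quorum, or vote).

Notice: 45 days given; 45 required. Satisfied.
Quorum: 30% of 1,806 = 541.80, rounded up to 542; 636 present. Satisfied.
Vote: requires a majority of those present (636); a majority of 636 is 319, so 319 needed; 320 in favor. Satisfied.

Valid — all requirements satisfied.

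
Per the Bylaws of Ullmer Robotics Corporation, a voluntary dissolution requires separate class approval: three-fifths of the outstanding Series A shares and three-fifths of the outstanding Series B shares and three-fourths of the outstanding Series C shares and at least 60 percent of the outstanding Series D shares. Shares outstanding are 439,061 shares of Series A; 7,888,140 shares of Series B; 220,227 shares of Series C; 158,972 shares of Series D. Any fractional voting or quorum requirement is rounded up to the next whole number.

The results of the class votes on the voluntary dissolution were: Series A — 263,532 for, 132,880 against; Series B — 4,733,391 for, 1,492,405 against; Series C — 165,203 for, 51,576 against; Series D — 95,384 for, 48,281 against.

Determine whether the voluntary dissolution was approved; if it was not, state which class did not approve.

Series A: 3/5 of 439061 = 263436.60, rounded up to 263437; 263,437 required, 263,532 in favor — approved.
Series B: 3/5 of 7888140 = 4732884; 4,732,884 required, 4,733,391 in favor — approved.
Series C: 3/4 of 220227 = 165170.25, rounded up to 165171; 165,171 required, 165,203 in favor — approved.
Series D: 3/5 of 158972 = 95383.20, rounded up to 95384; 95,384 required, 95,384 in favor — approved.

Approved — every class gave the required vote.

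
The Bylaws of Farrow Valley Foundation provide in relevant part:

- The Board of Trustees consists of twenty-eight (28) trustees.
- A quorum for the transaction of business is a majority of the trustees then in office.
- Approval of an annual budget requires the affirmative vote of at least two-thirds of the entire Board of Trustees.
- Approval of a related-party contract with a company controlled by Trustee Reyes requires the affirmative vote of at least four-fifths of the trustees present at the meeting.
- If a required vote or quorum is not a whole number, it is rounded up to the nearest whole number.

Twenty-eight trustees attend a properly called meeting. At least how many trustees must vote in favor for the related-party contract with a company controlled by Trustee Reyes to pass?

The related-party contract with a company controlled by Trustee Reyes requires four-fifths of the trustees present (28).
4/5 of 28 = 22.40, rounded up to 23.

23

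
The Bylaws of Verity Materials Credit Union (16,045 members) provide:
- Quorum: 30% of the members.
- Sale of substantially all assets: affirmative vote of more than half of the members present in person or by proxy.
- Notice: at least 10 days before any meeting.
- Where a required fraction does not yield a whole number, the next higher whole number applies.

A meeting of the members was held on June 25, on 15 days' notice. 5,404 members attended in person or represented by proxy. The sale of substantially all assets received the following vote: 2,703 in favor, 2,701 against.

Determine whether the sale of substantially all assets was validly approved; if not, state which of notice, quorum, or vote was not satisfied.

Notice: 15 days given; 10 required. Satisfied.
Quorum: 30% of 16,045 = 4,813.50, rounded up to 4,814; 5,404 present. Satisfied.
Vote: requires a majority of those present (5,404); a majority of 5404 is 2703, so 2,703 needed; 2,703 in favor. Satisfied.

Valid — all requirements satisfied.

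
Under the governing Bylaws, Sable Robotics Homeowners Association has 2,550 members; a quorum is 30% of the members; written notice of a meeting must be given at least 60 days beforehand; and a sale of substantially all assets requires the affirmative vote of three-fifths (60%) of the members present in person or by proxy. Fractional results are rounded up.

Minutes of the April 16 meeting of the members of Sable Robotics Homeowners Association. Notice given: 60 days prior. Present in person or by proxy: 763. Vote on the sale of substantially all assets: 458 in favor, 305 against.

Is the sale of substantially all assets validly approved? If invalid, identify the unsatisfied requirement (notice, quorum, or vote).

Invalid — quorum requirement not satisfied.

Notice: 60 days given; 60 required. Satisfied.
Quorum: 30% of 2,550 = 765; 763 present. Not satisfied.
Vote: requires three-fifths of those present (763); 3/5 of 763 = 457.80, rounded up to 458, so 458 needed; 458 in favor. Satisfied.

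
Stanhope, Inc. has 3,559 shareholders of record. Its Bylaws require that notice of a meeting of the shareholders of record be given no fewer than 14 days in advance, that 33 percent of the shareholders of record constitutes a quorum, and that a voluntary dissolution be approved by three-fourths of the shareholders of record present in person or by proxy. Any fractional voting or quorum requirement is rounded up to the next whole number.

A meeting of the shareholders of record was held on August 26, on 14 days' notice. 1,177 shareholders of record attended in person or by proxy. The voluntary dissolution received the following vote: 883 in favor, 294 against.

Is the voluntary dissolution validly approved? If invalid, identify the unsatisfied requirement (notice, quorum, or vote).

Notice: 14 days given; 14 required. Satisfied.
Quorum: 33% of 3,559 = 1,174.47, rounded up to 1,175; 1,177 present. Satisfied.
Vote: requires three-fourths of those present (1,177); 3/4 of 1177 = 882.75, rounded up to 883, so 883 needed; 883 in favor. Satisfied.

Valid — all requirements satisfied.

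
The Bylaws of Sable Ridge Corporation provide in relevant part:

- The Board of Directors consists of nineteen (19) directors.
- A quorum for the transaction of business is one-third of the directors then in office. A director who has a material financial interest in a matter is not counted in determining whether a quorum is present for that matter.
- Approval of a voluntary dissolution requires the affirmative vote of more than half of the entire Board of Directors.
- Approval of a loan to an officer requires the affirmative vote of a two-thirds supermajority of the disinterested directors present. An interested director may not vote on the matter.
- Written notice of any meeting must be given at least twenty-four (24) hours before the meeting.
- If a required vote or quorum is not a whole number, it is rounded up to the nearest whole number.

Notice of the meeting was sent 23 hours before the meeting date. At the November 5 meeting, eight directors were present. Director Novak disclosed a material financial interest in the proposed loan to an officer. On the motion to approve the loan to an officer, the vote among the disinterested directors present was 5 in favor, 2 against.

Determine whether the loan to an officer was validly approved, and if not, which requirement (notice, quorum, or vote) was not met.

Invalid — notice requirement not satisfied.

Notice: 23 hours given; 24 required (23 < 24). Not satisfied.
Quorum: 8 present, but the 1 interested director does not count, leaving 7. Quorum is 7. Satisfied.
Vote: the loan to an officer requires two-thirds of the disinterested directors present (8 − 1 = 7). 2/3 of 7 = 4.67, rounded up to 5, so 5 affirmative votes are needed; 5 voted in favor. Satisfied.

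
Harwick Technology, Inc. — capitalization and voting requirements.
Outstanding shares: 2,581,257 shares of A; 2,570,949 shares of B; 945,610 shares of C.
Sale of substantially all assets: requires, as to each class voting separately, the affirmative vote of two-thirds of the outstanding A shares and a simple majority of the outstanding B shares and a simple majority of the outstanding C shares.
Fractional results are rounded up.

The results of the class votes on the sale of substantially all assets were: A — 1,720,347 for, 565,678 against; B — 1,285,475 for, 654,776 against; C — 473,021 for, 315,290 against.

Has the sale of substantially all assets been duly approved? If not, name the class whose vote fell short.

A: 2/3 of 2581257 = 1720838; 1,720,838 required, 1,720,347 in favor — not approved.
B: a majority of 2570949 is 1285475; 1,285,475 required, 1,285,475 in favor — approved.
C: a majority of 945610 is 472806; 472,806 required, 473,021 in favor — approved.

Not approved — the A shares did not give the required vote.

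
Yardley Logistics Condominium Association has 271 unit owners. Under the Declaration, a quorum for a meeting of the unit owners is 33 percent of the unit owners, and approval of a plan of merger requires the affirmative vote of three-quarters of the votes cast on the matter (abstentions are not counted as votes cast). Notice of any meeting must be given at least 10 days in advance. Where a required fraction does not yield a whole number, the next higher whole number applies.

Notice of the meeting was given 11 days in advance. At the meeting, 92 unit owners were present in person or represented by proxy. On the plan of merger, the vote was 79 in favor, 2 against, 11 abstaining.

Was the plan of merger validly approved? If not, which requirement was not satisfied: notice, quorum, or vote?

Valid — all requirements satisfied.

Notice: 11 days given; 10 required. Satisfied.
Quorum: 33% of 271 = 89.43, rounded up to 90; 92 present. Satisfied.
Vote: requires three-fourths of the votes cast (92 − 11 abstaining = 81); 3/4 of 81 = 60.75, rounded up to 61, so 61 needed; 79 in favor. Satisfied.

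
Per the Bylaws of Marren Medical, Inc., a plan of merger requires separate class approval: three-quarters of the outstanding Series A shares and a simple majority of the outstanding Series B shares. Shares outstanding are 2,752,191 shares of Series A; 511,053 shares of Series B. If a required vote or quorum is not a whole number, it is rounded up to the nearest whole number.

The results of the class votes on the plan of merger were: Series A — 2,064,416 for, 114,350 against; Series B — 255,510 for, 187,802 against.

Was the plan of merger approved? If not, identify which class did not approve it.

Series A: 3/4 of 2752191 = 2064143.25, rounded up to 2064144; 2,064,144 required, 2,064,416 in favor — approved.
Series B: a majority of 511053 is 255527; 255,527 required, 255,510 in favor — not approved.

Not approved — the Series B shares did not give the required vote.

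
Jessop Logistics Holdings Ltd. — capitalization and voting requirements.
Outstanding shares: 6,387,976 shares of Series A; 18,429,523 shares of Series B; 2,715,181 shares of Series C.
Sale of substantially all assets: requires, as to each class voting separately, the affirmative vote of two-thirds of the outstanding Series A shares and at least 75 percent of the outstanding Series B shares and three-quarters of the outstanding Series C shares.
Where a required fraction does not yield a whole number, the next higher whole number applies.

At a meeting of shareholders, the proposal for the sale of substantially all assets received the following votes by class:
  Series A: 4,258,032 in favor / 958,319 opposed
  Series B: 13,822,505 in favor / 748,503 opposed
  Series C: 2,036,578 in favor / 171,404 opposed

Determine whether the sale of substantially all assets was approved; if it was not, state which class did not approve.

Series A: 2/3 of 6387976 = 4258650.67, rounded up to 4258651; 4,258,651 required, 4,258,032 in favor — not approved.
Series B: 3/4 of 18429523 = 13822142.25, rounded up to 13822143; 13,822,143 required, 13,822,505 in favor — approved.
Series C: 3/4 of 2715181 = 2036385.75, rounded up to 2036386; 2,036,386 required, 2,036,578 in favor — approved.

Not approved — the Series A shares did not give the required vote.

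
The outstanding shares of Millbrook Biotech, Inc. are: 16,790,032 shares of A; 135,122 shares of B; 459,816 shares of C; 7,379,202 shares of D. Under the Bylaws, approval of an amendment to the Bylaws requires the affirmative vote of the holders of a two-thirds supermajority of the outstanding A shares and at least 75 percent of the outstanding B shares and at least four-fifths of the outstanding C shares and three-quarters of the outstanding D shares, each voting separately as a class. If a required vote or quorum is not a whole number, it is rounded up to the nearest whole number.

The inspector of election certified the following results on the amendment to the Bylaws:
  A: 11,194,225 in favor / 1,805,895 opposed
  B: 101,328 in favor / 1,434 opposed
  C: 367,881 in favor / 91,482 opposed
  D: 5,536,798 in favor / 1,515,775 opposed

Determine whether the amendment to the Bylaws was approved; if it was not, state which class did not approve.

A: 2/3 of 16790032 = 11193354.67, rounded up to 11193355; 11,193,355 required, 11,194,225 in favor — approved.
B: 3/4 of 135122 = 101341.50, rounded up to 101342; 101,342 required, 101,328 in favor — not approved.
C: 4/5 of 459816 = 367852.80, rounded up to 367853; 367,853 required, 367,881 in favor — approved.
D: 3/4 of 7379202 = 5534401.50, rounded up to 5534402; 5,534,402 required, 5,536,798 in favor — approved.

Not approved — the B shares did not give the required vote.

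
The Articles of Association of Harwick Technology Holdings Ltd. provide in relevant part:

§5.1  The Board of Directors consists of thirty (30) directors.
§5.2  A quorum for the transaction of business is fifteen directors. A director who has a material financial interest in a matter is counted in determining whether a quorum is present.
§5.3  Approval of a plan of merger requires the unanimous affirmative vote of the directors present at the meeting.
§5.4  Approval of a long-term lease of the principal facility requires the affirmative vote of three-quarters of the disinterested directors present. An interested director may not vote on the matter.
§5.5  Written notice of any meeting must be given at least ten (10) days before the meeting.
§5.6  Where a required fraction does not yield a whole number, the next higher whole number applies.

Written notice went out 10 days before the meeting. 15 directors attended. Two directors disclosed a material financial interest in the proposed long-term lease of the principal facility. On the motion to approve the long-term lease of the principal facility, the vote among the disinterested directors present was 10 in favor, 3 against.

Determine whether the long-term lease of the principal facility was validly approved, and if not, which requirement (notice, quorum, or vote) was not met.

Valid — all requirements satisfied.

Notice: 10 days given; 10 required (10 ≥ 10). Satisfied.
Quorum: 15 present (interested directors count toward quorum); quorum is 15. Satisfied.
Vote: the long-term lease of the principal facility requires three-fourths of the disinterested directors present (15 − 2 = 13). 3/4 of 13 = 9.75, rounded up to 10, so 10 affirmative votes are needed; 10 voted in favor. Satisfied.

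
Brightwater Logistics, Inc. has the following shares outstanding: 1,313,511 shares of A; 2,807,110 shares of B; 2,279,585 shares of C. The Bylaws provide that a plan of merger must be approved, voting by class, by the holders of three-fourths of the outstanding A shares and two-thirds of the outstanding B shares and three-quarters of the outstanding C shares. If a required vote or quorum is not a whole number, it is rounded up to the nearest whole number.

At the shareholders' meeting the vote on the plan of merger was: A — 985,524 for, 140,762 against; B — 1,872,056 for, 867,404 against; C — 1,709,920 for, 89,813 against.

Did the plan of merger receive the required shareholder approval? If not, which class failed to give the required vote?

A: 3/4 of 1313511 = 985133.25, rounded up to 985134; 985,134 required, 985,524 in favor — approved.
B: 2/3 of 2807110 = 1871406.67, rounded up to 1871407; 1,871,407 required, 1,872,056 in favor — approved.
C: 3/4 of 2279585 = 1709688.75, rounded up to 1709689; 1,709,689 required, 1,709,920 in favor — approved.

Approved — every class gave the required vote.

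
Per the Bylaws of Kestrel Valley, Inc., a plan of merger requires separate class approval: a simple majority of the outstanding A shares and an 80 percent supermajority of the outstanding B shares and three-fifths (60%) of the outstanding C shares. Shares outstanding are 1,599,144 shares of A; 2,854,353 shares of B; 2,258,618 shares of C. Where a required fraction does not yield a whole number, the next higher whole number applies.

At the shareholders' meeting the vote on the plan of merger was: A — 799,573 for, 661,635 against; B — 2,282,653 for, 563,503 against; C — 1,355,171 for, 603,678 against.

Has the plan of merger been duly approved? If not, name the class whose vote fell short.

A: a majority of 1599144 is 799573; 799,573 required, 799,573 in favor — approved.
B: 4/5 of 2854353 = 2283482.40, rounded up to 2283483; 2,283,483 required, 2,282,653 in favor — not approved.
C: 3/5 of 2258618 = 1355170.80, rounded up to 1355171; 1,355,171 required, 1,355,171 in favor — approved.

Not approved — the B shares did not give the required vote.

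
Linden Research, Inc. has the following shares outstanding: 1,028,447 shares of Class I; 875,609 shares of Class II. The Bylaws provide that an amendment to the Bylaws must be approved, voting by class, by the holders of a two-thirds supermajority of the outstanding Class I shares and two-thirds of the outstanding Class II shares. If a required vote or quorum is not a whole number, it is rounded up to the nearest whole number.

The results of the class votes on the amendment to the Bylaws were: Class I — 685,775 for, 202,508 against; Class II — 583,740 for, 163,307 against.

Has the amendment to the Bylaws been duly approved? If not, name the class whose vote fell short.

Approved — every class gave the required vote.

Class I: 2/3 of 1028447 = 685631.33, rounded up to 685632; 685,632 required, 685,775 in favor — approved.
Class II: 2/3 of 875609 = 583739.33, rounded up to 583740; 583,740 required, 583,740 in favor — approved.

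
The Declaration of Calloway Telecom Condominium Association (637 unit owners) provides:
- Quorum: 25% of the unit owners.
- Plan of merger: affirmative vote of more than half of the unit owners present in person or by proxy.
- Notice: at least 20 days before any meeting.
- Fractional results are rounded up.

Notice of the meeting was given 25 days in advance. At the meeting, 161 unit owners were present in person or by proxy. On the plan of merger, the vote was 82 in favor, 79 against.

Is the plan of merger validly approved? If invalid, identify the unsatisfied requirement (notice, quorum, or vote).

Notice: 25 days given; 20 required. Satisfied.
Quorum: 25% of 637 = 159.25, rounded up to 160; 161 present. Satisfied.
Vote: requires a majority of those present (161); a majority of 161 is 81, so 81 needed; 82 in favor. Satisfied.

Valid — all requirements satisfied.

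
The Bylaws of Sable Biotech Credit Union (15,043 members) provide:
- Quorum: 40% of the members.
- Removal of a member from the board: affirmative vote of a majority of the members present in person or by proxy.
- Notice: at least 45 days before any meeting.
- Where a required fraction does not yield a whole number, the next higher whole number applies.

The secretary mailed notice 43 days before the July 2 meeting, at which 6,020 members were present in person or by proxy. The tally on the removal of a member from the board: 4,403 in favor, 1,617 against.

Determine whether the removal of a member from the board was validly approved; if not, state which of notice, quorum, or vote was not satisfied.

Notice: 43 days given; 45 required. Not satisfied.
Quorum: 40% of 15,043 = 6,017.20, rounded up to 6,018; 6,020 present. Satisfied.
Vote: requires a majority of those present (6,020); a majority of 6020 is 3011, so 3,011 needed; 4,403 in favor. Satisfied.

Invalid — notice requirement not satisfied.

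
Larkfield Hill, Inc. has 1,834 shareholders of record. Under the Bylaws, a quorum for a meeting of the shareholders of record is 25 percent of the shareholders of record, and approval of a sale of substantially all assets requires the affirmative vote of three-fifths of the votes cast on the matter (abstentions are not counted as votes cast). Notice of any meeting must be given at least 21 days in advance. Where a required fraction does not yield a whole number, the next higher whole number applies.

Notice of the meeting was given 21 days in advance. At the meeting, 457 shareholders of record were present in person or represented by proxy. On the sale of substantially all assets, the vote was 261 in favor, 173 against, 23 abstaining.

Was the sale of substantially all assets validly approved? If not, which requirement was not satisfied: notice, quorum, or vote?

Invalid — quorum requirement not satisfied.

Notice: 21 days given; 21 required. Satisfied.
Quorum: 25% of 1,834 = 458.50, rounded up to 459; 457 present. Not satisfied.
Vote: requires three-fifths of the votes cast (457 − 23 abstaining = 434); 3/5 of 434 = 260.40, rounded up to 261, so 261 needed; 261 in favor. Satisfied.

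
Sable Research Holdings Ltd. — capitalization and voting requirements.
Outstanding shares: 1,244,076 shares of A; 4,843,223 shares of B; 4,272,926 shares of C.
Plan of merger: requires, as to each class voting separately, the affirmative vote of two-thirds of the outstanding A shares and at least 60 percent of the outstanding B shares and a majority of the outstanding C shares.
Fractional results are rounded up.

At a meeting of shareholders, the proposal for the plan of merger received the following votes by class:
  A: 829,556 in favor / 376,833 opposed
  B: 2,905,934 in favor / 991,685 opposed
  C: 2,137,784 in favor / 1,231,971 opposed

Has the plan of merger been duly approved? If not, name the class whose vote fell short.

A: 2/3 of 1244076 = 829384; 829,384 required, 829,556 in favor — approved.
B: 3/5 of 4843223 = 2905933.80, rounded up to 2905934; 2,905,934 required, 2,905,934 in favor — approved.
C: a majority of 4272926 is 2136464; 2,136,464 required, 2,137,784 in favor — approved.

Approved — every class gave the required vote.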